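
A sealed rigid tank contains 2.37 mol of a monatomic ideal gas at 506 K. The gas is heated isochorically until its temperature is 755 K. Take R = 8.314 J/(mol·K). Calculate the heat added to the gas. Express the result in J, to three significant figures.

Q ≈ 7360 J

Constant volume ⇒ W = 0, so Q = ΔU = nCᵥΔT with Cᵥ = 3R/2 = 12.47 J/(mol·K).
ΔU = (2.37)(12.47)(755 − 506) = 7360 J.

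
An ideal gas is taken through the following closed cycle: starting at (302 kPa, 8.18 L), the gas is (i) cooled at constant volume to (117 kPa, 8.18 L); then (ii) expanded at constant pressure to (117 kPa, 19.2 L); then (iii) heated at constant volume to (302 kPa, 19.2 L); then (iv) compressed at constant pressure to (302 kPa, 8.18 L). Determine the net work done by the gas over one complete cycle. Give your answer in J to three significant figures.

W_net ≈ -2040 J

Constant-volume legs do no work.
W(ii) = (117)(19.2 − 8.18) = 1289 J; W(iv) = (302)(8.18 − 19.2) = -3328 J.
W_net = 1289 − 3328 = -2039 J (the counter-clockwise enclosed area).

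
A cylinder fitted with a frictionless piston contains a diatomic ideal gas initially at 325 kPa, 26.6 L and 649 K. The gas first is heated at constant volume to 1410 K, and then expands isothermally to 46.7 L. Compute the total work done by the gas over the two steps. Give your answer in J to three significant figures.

W_total ≈ 10600 J

Step 1 (isochoric): W = 0 (constant volume).
After step 1: P = 706.1 kPa (V unchanged).
Step 2 (isothermal): W = P₁V₁ ln(V₂/V₁) = (18782) ln(46.7/26.6) = 10571 J.
W_total = 0 + 10571 = 10571 J.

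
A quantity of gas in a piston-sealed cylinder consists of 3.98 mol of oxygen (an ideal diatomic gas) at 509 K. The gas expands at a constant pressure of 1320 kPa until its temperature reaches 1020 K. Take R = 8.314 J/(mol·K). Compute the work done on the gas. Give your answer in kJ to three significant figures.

Isobaric: W = P ΔV = nR ΔT.
W = (3.98)(8.314)(1020 − 509) = 16909 J.
Work on gas = −W_by = -16909 J.

W ≈ -16.9 kJ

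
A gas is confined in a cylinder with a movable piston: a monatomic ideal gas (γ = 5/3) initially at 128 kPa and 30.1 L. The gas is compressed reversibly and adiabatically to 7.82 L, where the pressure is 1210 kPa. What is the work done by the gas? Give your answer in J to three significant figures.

Adiabatic: W = (P₁V₁ − P₂V₂)/(γ − 1) with γ = 5/3.
P₁V₁ = 3853 J, P₂V₂ = 9462 J.
W = (3853 − 9462) / 0.6667 = -8414 J.

W ≈ -8410 J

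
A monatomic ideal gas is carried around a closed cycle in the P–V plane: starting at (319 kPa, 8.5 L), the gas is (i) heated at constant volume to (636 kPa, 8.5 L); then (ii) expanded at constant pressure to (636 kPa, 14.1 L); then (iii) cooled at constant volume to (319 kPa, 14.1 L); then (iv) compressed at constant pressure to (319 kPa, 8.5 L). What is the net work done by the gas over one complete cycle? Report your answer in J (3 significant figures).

W_net ≈ 1780 J

Constant-volume legs do no work.
W(ii) = (636)(14.1 − 8.5) = 3562 J; W(iv) = (319)(8.5 − 14.1) = -1786 J.
W_net = 3562 − 1786 = 1775 J (the clockwise enclosed area).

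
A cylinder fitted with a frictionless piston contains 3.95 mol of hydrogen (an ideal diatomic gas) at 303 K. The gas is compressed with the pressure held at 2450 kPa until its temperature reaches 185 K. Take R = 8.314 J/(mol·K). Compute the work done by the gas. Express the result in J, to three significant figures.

W ≈ -3880 J

Isobaric: W = P ΔV = nR ΔT.
W = (3.95)(8.314)(185 − 303) = -3875 J.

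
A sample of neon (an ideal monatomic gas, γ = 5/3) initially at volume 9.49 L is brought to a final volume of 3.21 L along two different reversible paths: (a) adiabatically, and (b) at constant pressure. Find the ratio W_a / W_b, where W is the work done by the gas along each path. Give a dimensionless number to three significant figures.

Path (a) adiabatic: W = P₁V₁(1 − (V₁/V₂)^(γ−1))/(γ−1) → W_a/(P₁V₁) = -1.59.
Path (b) isobaric: W = P₁(V₂ − V₁) → W_b/(P₁V₁) = -0.6617.
W_a / W_b = -1.59 / -0.6617 = 2.402.

W_a / W_b ≈ 2.40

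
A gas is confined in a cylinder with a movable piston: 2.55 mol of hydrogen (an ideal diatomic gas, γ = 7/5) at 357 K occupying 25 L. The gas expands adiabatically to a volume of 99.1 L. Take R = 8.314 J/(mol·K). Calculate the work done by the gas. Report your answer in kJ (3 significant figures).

W ≈ 8.01 kJ

Adiabatic: TV^(γ−1) = const with γ = 7/5.
T₂ = T₁ (V₁/V₂)^(γ−1) = 357 × (25/99.1)^0.4 = 357 × 0.5764 = 205.8 K.
W_by = nCᵥ(T₁ − T₂) = (2.55)(20.79)(357 − 205.8) = 8015 J.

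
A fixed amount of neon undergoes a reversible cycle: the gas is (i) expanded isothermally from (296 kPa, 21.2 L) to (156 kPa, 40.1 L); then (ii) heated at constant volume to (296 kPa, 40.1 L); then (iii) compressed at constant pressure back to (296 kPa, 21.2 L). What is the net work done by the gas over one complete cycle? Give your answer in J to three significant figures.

W_net ≈ -1590 J

Leg (i): W = PᵢVᵢ ln(V_f/Vᵢ) = (6275) ln(40.1/21.2) = 4000 J.
Leg (ii): W = 0.
Leg (iii): W = PΔV = (296)(21.2 − 40.1) = -5594 J.
W_net = 4000 − 5594 = -1595 J.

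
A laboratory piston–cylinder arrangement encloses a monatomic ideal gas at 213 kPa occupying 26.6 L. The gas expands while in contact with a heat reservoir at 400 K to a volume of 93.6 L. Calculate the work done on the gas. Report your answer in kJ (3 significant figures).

Isothermal: W = nRT ln(V₂/V₁) = P₁V₁ ln(V₂/V₁).
P₁V₁ = (213 kPa)(26.6 L) = 5666 J.
W = 5666 × ln(93.6/26.6) = 5666 × 1.258
W_by_gas = 7128 J; work on gas = −W_by = -7128 J.

W ≈ -7.13 kJ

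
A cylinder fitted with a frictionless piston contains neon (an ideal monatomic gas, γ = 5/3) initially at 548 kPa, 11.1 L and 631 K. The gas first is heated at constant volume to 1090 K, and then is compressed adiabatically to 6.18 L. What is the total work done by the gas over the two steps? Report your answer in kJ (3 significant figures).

W_total ≈ -7.53 kJ

Step 1 (isochoric): W = 0 (constant volume).
After step 1: P = 946.6 kPa (V unchanged).
Step 2 (adiabatic): W = (P₁V₁ − P₂V₂)/(γ−1) = (10508 − 15526)/0.667 = -7528 J.
W_total = 0 − 7528 = -7528 J.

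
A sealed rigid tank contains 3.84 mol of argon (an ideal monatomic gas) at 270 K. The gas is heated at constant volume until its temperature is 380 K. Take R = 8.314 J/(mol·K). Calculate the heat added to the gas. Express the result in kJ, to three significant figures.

Q ≈ 5.27 kJ

Constant volume ⇒ W = 0, so Q = ΔU = nCᵥΔT with Cᵥ = 3R/2 = 12.47 J/(mol·K).
ΔU = (3.84)(12.47)(380 − 270) = 5268 J.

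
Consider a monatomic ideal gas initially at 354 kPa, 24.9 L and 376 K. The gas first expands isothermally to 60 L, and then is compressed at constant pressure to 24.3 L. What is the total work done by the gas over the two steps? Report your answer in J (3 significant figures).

Step 1 (isothermal): W = P₁V₁ ln(V₂/V₁) = (8815) ln(60/24.9) = 7752 J.
After step 1: P = 146.9 kPa, V = 60 L, T = 376 K.
Step 2 (isobaric): W = PΔV = (146.9 kPa)(24.3 − 60 L) = -5245 J.
W_total = 7752 − 5245 = 2508 J.

W_total ≈ 2510 J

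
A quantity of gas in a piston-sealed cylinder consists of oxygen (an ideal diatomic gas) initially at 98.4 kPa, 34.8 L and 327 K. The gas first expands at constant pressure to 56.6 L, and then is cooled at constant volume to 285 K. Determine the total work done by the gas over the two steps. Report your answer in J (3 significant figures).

Step 1 (isobaric): W = PΔV = (98.4 kPa)(56.6 − 34.8 L) = 2145 J.
Step 2 (isochoric): W = 0 (constant volume).
W_total = 2145 + 0 = 2145 J.

W_total ≈ 2150 J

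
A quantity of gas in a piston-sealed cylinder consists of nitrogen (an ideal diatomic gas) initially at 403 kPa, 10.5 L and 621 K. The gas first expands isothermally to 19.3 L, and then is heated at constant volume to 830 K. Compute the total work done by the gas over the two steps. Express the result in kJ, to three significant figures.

W_total ≈ 2.58 kJ

Step 1 (isothermal): W = P₁V₁ ln(V₂/V₁) = (4232) ln(19.3/10.5) = 2576 J.
Step 2 (isochoric): W = 0 (constant volume).
W_total = 2576 + 0 = 2576 J.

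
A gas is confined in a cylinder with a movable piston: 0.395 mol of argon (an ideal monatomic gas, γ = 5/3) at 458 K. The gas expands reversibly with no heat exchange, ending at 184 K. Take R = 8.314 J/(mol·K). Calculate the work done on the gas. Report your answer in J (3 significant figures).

Adiabatic ⇒ Q = 0, so W_by = −ΔU = nCᵥ(T₁ − T₂).
Cᵥ = 3R/2 = 12.47 J/(mol·K).
W = (0.395)(12.47)(458 − 184) = 1350 J.
Work on gas = −W_by = -1350 J.

W ≈ -1350 J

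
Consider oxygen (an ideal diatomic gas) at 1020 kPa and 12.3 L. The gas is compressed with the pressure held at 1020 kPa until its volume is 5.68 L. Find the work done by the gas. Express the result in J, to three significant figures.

Isobaric: W = P ΔV.
W = (1020 kPa)(5.68 − 12.3 L) = (1020)(-6.62) = -6752 J.

W ≈ -6750 J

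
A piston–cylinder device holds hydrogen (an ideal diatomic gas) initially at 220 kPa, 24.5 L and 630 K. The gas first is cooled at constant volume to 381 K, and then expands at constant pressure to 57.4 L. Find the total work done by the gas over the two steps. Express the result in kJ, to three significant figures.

W_total ≈ 4.38 kJ

Step 1 (isochoric): W = 0 (constant volume).
After step 1: P = 133 kPa (V unchanged).
Step 2 (isobaric): W = PΔV = (133 kPa)(57.4 − 24.5 L) = 4377 J.
W_total = 0 + 4377 = 4377 J.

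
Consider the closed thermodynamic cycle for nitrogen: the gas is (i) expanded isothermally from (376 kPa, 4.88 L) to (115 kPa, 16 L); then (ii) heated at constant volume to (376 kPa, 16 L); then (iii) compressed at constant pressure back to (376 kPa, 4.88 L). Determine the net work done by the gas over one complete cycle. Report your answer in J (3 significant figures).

W_net ≈ -2000 J

Leg (i): W = PᵢVᵢ ln(V_f/Vᵢ) = (1835) ln(16/4.88) = 2179 J.
Leg (ii): W = 0.
Leg (iii): W = PΔV = (376)(4.88 − 16) = -4181 J.
W_net = 2179 − 4181 = -2002 J.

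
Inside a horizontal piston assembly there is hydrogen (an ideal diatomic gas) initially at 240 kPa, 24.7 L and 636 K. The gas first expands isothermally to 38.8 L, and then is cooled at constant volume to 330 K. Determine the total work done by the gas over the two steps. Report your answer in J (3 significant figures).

W_total ≈ 2680 J

Step 1 (isothermal): W = P₁V₁ ln(V₂/V₁) = (5928) ln(38.8/24.7) = 2677 J.
Step 2 (isochoric): W = 0 (constant volume).
W_total = 2677 + 0 = 2677 J.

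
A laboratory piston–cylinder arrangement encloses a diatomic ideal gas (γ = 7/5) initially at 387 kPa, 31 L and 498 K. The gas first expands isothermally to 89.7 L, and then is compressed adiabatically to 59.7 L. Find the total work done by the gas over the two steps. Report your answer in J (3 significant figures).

W_total ≈ 7440 J

Step 1 (isothermal): W = P₁V₁ ln(V₂/V₁) = (11997) ln(89.7/31) = 12747 J.
After step 1: P = 133.7 kPa, V = 89.7 L, T = 498 K.
Step 2 (adiabatic): W = (P₁V₁ − P₂V₂)/(γ−1) = (11997 − 14119)/0.4 = -5305 J.
W_total = 12747 − 5305 = 7442 J.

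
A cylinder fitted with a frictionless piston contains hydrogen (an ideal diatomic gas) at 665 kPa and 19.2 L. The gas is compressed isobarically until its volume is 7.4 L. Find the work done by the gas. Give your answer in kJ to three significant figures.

Isobaric: W = P ΔV.
W = (665 kPa)(7.4 − 19.2 L) = (665)(-11.8) = -7847 J.

W ≈ -7.85 kJ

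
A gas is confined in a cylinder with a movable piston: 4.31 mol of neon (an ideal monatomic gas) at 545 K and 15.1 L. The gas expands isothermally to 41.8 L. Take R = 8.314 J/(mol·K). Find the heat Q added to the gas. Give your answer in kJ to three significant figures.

Isothermal ⇒ ΔU = 0, so Q = W = nRT ln(V₂/V₁).
Q = (4.31)(8.314)(545) ln(41.8/15.1) = 19529 × 1.018 = 19885 J.

Q ≈ 19.9 kJ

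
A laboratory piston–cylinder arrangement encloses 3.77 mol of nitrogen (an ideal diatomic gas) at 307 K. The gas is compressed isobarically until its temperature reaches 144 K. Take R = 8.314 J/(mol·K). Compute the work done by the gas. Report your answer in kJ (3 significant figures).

Isobaric: W = P ΔV = nR ΔT.
W = (3.77)(8.314)(144 − 307) = -5109 J.

W ≈ -5.11 kJ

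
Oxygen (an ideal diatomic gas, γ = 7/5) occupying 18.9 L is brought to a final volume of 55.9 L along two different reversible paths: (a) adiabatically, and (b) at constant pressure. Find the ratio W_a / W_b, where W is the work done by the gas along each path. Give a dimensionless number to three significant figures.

W_a / W_b ≈ 0.449

Path (a) adiabatic: W = P₁V₁(1 − (V₁/V₂)^(γ−1))/(γ−1) → W_a/(P₁V₁) = 0.8798.
Path (b) isobaric: W = P₁(V₂ − V₁) → W_b/(P₁V₁) = 1.958.
W_a / W_b = 0.8798 / 1.958 = 0.4494.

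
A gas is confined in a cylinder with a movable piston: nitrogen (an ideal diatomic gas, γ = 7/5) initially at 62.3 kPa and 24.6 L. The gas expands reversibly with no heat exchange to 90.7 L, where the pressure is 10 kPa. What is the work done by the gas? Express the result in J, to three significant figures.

W ≈ 1560 J

Adiabatic: W = (P₁V₁ − P₂V₂)/(γ − 1) with γ = 7/5.
P₁V₁ = 1533 J, P₂V₂ = 907 J.
W = (1533 − 907) / 0.4 = 1564 J.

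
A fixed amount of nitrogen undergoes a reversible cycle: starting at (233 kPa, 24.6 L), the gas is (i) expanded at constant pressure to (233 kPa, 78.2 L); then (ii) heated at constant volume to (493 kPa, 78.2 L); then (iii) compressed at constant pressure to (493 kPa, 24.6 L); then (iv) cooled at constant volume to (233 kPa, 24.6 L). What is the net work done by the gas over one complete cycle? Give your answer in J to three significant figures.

W_net ≈ -13900 J

Constant-volume legs do no work.
W(i) = (233)(78.2 − 24.6) = 12489 J; W(iii) = (493)(24.6 − 78.2) = -26425 J.
W_net = 12489 − 26425 = -13936 J (the counter-clockwise enclosed area).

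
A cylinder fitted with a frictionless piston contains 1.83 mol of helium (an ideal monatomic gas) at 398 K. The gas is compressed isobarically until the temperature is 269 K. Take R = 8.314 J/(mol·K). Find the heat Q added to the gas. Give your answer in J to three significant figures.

Q ≈ -4910 J

Isobaric: W = nRΔT = (1.83)(8.314)(-129) = -1963 J.
ΔU = nCᵥΔT with Cᵥ = 3R/2: ΔU = (1.83)(12.47)(-129) = -2944 J.
Q = ΔU + W = -2944 − 1963 = -4907 J.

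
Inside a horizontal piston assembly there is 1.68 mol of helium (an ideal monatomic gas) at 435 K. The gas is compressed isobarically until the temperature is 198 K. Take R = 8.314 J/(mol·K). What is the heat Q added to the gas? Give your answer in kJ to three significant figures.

Isobaric: W = nRΔT = (1.68)(8.314)(-237) = -3310 J.
ΔU = nCᵥΔT with Cᵥ = 3R/2: ΔU = (1.68)(12.47)(-237) = -4965 J.
Q = ΔU + W = -4965 − 3310 = -8276 J.

Q ≈ -8.28 kJ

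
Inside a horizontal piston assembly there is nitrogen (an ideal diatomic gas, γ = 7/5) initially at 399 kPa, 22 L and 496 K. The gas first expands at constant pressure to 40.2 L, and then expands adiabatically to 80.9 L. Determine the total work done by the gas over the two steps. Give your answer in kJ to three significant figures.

W_total ≈ 17.0 kJ

Step 1 (isobaric): W = PΔV = (399 kPa)(40.2 − 22 L) = 7262 J.
After step 1: P = 399 kPa, V = 40.2 L, T = 906.3 K.
Step 2 (adiabatic): W = (P₁V₁ − P₂V₂)/(γ−1) = (16040 − 12126)/0.4 = 9785 J.
W_total = 7262 + 9785 = 17047 J.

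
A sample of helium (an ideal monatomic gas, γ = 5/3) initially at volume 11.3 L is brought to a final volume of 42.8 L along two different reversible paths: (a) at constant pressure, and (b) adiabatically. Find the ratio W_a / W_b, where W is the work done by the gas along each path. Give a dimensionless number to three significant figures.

Path (a) isobaric: W = P₁(V₂ − V₁) → W_a/(P₁V₁) = 2.788.
Path (b) adiabatic: W = P₁V₁(1 − (V₁/V₂)^(γ−1))/(γ−1) → W_b/(P₁V₁) = 0.8827.
W_a / W_b = 2.788 / 0.8827 = 3.158.

W_a / W_b ≈ 3.16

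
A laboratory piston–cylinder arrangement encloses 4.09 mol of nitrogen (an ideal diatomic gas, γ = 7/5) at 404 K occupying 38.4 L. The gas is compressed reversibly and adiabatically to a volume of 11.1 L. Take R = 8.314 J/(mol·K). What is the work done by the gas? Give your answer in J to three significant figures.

Adiabatic: TV^(γ−1) = const with γ = 7/5.
T₂ = T₁ (V₁/V₂)^(γ−1) = 404 × (38.4/11.1)^0.4 = 404 × 1.643 = 663.7 K.
W_by = nCᵥ(T₁ − T₂) = (4.09)(20.79)(404 − 663.7) = -22079 J.

W ≈ -22100 J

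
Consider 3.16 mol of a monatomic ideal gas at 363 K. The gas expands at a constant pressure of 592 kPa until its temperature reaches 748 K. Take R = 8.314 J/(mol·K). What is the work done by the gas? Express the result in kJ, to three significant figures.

W ≈ 10.1 kJ

Isobaric: W = P ΔV = nR ΔT.
W = (3.16)(8.314)(748 − 363) = 10115 J.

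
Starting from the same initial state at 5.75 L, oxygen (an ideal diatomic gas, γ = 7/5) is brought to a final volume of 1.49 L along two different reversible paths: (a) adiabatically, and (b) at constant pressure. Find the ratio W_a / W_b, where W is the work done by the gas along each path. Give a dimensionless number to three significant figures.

Path (a) adiabatic: W = P₁V₁(1 − (V₁/V₂)^(γ−1))/(γ−1) → W_a/(P₁V₁) = -1.791.
Path (b) isobaric: W = P₁(V₂ − V₁) → W_b/(P₁V₁) = -0.7409.
W_a / W_b = -1.791 / -0.7409 = 2.417.

W_a / W_b ≈ 2.42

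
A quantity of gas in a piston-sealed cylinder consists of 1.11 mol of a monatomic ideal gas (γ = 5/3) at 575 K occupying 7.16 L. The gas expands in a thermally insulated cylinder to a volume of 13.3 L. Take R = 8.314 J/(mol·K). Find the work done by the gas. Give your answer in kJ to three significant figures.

Adiabatic: TV^(γ−1) = const with γ = 5/3.
T₂ = T₁ (V₁/V₂)^(γ−1) = 575 × (7.16/13.3)^0.667 = 575 × 0.6618 = 380.5 K.
W_by = nCᵥ(T₁ − T₂) = (1.11)(12.47)(575 − 380.5) = 2692 J.

W ≈ 2.69 kJ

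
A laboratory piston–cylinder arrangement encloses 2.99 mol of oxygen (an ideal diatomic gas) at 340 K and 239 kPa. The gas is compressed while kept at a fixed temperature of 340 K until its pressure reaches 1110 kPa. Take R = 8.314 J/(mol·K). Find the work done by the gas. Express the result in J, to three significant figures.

W ≈ -13000 J

Isothermal process: W = nRT ln(V₂/V₁) = nRT ln(P₁/P₂).
W = (2.99)(8.314)(340) × ln(239/1110)
  = 8452 × ln(0.2153) = 8452 × -1.536
W_by_gas = -12979 J.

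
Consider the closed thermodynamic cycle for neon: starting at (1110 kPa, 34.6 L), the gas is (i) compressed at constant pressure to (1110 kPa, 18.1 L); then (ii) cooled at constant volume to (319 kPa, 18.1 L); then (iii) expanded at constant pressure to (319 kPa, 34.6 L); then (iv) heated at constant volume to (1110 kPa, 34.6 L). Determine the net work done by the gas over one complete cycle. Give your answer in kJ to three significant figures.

W_net ≈ -13.1 kJ

Constant-volume legs do no work.
W(i) = (1110)(18.1 − 34.6) = -18315 J; W(iii) = (319)(34.6 − 18.1) = 5264 J.
W_net = -18315 + 5264 = -13052 J (the counter-clockwise enclosed area).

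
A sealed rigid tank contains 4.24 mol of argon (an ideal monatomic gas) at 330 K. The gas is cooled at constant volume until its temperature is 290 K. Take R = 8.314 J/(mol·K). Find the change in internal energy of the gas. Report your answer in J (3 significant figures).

ΔU ≈ -2120 J

Constant volume ⇒ W = 0, so Q = ΔU = nCᵥΔT with Cᵥ = 3R/2 = 12.47 J/(mol·K).
ΔU = (4.24)(12.47)(290 − 330) = -2115 J.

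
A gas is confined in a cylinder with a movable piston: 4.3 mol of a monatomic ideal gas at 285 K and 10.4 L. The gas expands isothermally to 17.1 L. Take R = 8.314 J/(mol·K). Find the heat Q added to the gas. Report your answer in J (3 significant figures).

Isothermal ⇒ ΔU = 0, so Q = W = nRT ln(V₂/V₁).
Q = (4.3)(8.314)(285) ln(17.1/10.4) = 10189 × 0.4973 = 5067 J.

Q ≈ 5070 J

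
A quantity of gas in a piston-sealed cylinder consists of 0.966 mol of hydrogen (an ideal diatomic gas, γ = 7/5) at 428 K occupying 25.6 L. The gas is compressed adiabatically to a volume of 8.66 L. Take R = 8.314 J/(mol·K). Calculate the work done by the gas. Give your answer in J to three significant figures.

Adiabatic: TV^(γ−1) = const with γ = 7/5.
T₂ = T₁ (V₁/V₂)^(γ−1) = 428 × (25.6/8.66)^0.4 = 428 × 1.543 = 660.3 K.
W_by = nCᵥ(T₁ − T₂) = (0.966)(20.79)(428 − 660.3) = -4664 J.

W ≈ -4660 J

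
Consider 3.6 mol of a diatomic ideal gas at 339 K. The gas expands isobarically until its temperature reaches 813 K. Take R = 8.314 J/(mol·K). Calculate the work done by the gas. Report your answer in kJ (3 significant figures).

Isobaric: W = P ΔV = nR ΔT.
W = (3.6)(8.314)(813 − 339) = 14187 J.

W ≈ 14.2 kJ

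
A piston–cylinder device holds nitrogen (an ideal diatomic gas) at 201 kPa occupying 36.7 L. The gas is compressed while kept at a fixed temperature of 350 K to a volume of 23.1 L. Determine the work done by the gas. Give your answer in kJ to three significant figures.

Isothermal: W = nRT ln(V₂/V₁) = P₁V₁ ln(V₂/V₁).
P₁V₁ = (201 kPa)(36.7 L) = 7377 J.
W = 7377 × ln(23.1/36.7) = 7377 × -0.4629
W_by_gas = -3415 J.

W ≈ -3.42 kJ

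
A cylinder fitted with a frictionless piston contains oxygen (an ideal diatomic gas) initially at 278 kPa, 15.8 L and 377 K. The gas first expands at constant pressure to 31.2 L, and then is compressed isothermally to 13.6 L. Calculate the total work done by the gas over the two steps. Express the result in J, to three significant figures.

Step 1 (isobaric): W = PΔV = (278 kPa)(31.2 − 15.8 L) = 4281 J.
After step 1: P = 278 kPa, V = 31.2 L, T = 744.5 K.
Step 2 (isothermal): W = P₁V₁ ln(V₂/V₁) = (8674) ln(13.6/31.2) = -7202 J.
W_total = 4281 − 7202 = -2921 J.

W_total ≈ -2920 J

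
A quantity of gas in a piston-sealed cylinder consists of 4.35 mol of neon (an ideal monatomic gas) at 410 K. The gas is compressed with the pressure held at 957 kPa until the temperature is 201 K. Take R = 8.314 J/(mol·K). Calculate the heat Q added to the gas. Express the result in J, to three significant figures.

Isobaric: W = nRΔT = (4.35)(8.314)(-209) = -7559 J.
ΔU = nCᵥΔT with Cᵥ = 3R/2: ΔU = (4.35)(12.47)(-209) = -11338 J.
Q = ΔU + W = -11338 − 7559 = -18897 J.

Q ≈ -18900 J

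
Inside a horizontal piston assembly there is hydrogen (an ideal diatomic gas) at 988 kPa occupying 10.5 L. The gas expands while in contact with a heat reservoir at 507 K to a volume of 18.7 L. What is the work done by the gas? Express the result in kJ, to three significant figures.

W ≈ 5.99 kJ

Isothermal: W = nRT ln(V₂/V₁) = P₁V₁ ln(V₂/V₁).
P₁V₁ = (988 kPa)(10.5 L) = 10374 J.
W = 10374 × ln(18.7/10.5) = 10374 × 0.5771
W_by_gas = 5987 J.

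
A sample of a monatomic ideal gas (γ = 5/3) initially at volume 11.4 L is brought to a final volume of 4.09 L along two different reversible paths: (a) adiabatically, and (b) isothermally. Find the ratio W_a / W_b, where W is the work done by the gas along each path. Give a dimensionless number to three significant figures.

W_a / W_b ≈ 1.43

Path (a) adiabatic: W = P₁V₁(1 − (V₁/V₂)^(γ−1))/(γ−1) → W_a/(P₁V₁) = -1.471.
Path (b) isothermal: W = P₁V₁ ln(V₂/V₁) → W_b/(P₁V₁) = -1.025.
W_a / W_b = -1.471 / -1.025 = 1.435.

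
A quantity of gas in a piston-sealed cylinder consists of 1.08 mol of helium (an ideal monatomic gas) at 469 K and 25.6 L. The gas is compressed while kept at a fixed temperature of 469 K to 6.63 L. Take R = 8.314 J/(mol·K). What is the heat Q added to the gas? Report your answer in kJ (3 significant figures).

Isothermal ⇒ ΔU = 0, so Q = W = nRT ln(V₂/V₁).
Q = (1.08)(8.314)(469) ln(6.63/25.6) = 4211 × -1.351 = -5689 J.

Q ≈ -5.69 kJ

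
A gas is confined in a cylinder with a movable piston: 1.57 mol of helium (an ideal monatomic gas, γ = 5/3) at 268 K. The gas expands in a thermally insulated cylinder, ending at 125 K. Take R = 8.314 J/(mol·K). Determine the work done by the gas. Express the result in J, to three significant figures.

W ≈ 2800 J

Adiabatic ⇒ Q = 0, so W_by = −ΔU = nCᵥ(T₁ − T₂).
Cᵥ = 3R/2 = 12.47 J/(mol·K).
W = (1.57)(12.47)(268 − 125) = 2800 J.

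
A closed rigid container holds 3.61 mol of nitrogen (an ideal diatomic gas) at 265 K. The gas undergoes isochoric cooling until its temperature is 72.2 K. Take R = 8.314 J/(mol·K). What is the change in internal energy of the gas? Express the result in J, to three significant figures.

Constant volume ⇒ W = 0, so Q = ΔU = nCᵥΔT with Cᵥ = 5R/2 = 20.79 J/(mol·K).
ΔU = (3.61)(20.79)(72.2 − 265) = -14467 J.

ΔU ≈ -14500 J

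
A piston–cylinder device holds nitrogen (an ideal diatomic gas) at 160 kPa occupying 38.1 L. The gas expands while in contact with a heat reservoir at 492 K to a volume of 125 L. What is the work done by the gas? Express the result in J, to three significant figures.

W ≈ 7240 J

Isothermal: W = nRT ln(V₂/V₁) = P₁V₁ ln(V₂/V₁).
P₁V₁ = (160 kPa)(38.1 L) = 6096 J.
W = 6096 × ln(125/38.1) = 6096 × 1.188
W_by_gas = 7243 J.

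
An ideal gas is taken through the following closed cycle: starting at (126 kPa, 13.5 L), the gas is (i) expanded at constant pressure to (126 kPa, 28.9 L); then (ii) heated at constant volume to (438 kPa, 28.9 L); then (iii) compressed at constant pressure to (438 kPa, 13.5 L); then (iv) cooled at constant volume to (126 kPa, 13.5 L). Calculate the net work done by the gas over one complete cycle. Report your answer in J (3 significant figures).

Constant-volume legs do no work.
W(i) = (126)(28.9 − 13.5) = 1940 J; W(iii) = (438)(13.5 − 28.9) = -6745 J.
W_net = 1940 − 6745 = -4805 J (the counter-clockwise enclosed area).

W_net ≈ -4800 J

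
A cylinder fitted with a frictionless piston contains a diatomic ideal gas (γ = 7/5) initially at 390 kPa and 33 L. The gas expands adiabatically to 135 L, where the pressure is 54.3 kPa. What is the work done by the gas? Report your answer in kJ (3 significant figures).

W ≈ 13.8 kJ

Adiabatic: W = (P₁V₁ − P₂V₂)/(γ − 1) with γ = 7/5.
P₁V₁ = 12870 J, P₂V₂ = 7330 J.
W = (12870 − 7330) / 0.4 = 13849 J.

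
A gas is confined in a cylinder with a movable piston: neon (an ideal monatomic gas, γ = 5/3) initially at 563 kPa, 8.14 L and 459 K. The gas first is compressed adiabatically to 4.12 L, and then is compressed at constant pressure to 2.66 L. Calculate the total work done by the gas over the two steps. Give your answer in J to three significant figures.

W_total ≈ -6510 J

Step 1 (adiabatic): W = (P₁V₁ − P₂V₂)/(γ−1) = (4583 − 7216)/0.667 = -3949 J.
After step 1: P = 1751 kPa, V = 4.12 L, T = 722.7 K.
Step 2 (isobaric): W = PΔV = (1751 kPa)(2.66 − 4.12 L) = -2557 J.
W_total = -3949 − 2557 = -6507 J.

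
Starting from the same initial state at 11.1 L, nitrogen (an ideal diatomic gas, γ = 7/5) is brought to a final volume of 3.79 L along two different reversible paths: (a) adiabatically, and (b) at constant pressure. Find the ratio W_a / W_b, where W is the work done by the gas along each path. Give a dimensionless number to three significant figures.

Path (a) adiabatic: W = P₁V₁(1 − (V₁/V₂)^(γ−1))/(γ−1) → W_a/(P₁V₁) = -1.342.
Path (b) isobaric: W = P₁(V₂ − V₁) → W_b/(P₁V₁) = -0.6586.
W_a / W_b = -1.342 / -0.6586 = 2.039.

W_a / W_b ≈ 2.04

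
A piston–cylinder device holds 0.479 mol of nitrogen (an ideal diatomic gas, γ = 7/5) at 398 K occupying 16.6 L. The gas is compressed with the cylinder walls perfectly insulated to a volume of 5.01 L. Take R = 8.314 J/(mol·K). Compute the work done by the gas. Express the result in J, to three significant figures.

W ≈ -2440 J

Adiabatic: TV^(γ−1) = const with γ = 7/5.
T₂ = T₁ (V₁/V₂)^(γ−1) = 398 × (16.6/5.01)^0.4 = 398 × 1.615 = 642.7 K.
W_by = nCᵥ(T₁ − T₂) = (0.479)(20.79)(398 − 642.7) = -2436 J.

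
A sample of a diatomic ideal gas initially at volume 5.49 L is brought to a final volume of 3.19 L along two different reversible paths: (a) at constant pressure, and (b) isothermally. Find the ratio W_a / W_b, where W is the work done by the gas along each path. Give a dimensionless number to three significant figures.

W_a / W_b ≈ 0.772

Path (a) isobaric: W = P₁(V₂ − V₁) → W_a/(P₁V₁) = -0.4189.
Path (b) isothermal: W = P₁V₁ ln(V₂/V₁) → W_b/(P₁V₁) = -0.5429.
W_a / W_b = -0.4189 / -0.5429 = 0.7717.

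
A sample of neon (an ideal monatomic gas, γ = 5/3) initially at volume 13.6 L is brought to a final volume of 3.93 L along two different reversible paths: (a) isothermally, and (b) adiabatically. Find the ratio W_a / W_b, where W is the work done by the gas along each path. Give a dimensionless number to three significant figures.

W_a / W_b ≈ 0.643

Path (a) isothermal: W = P₁V₁ ln(V₂/V₁) → W_a/(P₁V₁) = -1.241.
Path (b) adiabatic: W = P₁V₁(1 − (V₁/V₂)^(γ−1))/(γ−1) → W_b/(P₁V₁) = -1.932.
W_a / W_b = -1.241 / -1.932 = 0.6426.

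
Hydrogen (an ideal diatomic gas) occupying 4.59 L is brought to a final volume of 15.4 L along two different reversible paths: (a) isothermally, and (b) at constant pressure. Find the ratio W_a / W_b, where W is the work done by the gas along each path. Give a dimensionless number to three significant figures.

W_a / W_b ≈ 0.514

Path (a) isothermal: W = P₁V₁ ln(V₂/V₁) → W_a/(P₁V₁) = 1.21.
Path (b) isobaric: W = P₁(V₂ − V₁) → W_b/(P₁V₁) = 2.355.
W_a / W_b = 1.21 / 2.355 = 0.514.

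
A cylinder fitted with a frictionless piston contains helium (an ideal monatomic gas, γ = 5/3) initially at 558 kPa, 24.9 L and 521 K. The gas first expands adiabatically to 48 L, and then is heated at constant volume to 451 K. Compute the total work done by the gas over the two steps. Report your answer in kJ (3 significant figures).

W_total ≈ 7.39 kJ

Step 1 (adiabatic): W = (P₁V₁ − P₂V₂)/(γ−1) = (13894 − 8970)/0.667 = 7386 J.
Step 2 (isochoric): W = 0 (constant volume).
W_total = 7386 + 0 = 7386 J.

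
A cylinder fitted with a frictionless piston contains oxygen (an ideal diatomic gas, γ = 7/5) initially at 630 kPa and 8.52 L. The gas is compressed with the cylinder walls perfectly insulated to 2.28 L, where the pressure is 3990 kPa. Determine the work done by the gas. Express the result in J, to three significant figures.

W ≈ -9320 J

Adiabatic: W = (P₁V₁ − P₂V₂)/(γ − 1) with γ = 7/5.
P₁V₁ = 5368 J, P₂V₂ = 9097 J.
W = (5368 − 9097) / 0.4 = -9324 J.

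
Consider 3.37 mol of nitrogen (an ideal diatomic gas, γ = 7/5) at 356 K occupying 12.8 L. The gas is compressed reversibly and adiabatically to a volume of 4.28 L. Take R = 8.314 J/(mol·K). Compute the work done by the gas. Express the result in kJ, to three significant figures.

W ≈ -13.7 kJ

Adiabatic: TV^(γ−1) = const with γ = 7/5.
T₂ = T₁ (V₁/V₂)^(γ−1) = 356 × (12.8/4.28)^0.4 = 356 × 1.55 = 551.8 K.
W_by = nCᵥ(T₁ − T₂) = (3.37)(20.79)(356 − 551.8) = -13713 J.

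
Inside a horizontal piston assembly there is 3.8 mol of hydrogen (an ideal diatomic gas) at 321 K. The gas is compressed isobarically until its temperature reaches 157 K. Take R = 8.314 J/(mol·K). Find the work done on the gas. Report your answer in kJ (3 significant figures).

W ≈ 5.18 kJ

Isobaric: W = P ΔV = nR ΔT.
W = (3.8)(8.314)(157 − 321) = -5181 J.
Work on gas = −W_by = 5181 J.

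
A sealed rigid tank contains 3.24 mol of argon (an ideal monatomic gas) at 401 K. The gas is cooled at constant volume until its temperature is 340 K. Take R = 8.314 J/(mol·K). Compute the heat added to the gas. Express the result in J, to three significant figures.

Q ≈ -2460 J

Constant volume ⇒ W = 0, so Q = ΔU = nCᵥΔT with Cᵥ = 3R/2 = 12.47 J/(mol·K).
ΔU = (3.24)(12.47)(340 − 401) = -2465 J.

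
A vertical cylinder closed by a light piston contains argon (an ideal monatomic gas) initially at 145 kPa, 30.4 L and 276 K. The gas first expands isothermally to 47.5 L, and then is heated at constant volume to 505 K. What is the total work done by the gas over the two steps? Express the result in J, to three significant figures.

W_total ≈ 1970 J

Step 1 (isothermal): W = P₁V₁ ln(V₂/V₁) = (4408) ln(47.5/30.4) = 1967 J.
Step 2 (isochoric): W = 0 (constant volume).
W_total = 1967 + 0 = 1967 J.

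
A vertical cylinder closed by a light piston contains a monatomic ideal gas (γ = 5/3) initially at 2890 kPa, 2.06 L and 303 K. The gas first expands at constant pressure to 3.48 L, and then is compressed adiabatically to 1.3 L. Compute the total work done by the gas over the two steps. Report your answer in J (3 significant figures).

W_total ≈ -9890 J

Step 1 (isobaric): W = PΔV = (2890 kPa)(3.48 − 2.06 L) = 4104 J.
After step 1: P = 2890 kPa, V = 3.48 L, T = 511.9 K.
Step 2 (adiabatic): W = (P₁V₁ − P₂V₂)/(γ−1) = (10057 − 19390)/0.667 = -13999 J.
W_total = 4104 − 13999 = -9895 J.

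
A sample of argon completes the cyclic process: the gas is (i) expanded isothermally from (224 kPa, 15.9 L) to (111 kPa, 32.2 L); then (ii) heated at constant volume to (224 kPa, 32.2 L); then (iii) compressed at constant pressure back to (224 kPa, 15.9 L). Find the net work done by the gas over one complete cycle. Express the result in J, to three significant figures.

W_net ≈ -1140 J

Leg (i): W = PᵢVᵢ ln(V_f/Vᵢ) = (3562) ln(32.2/15.9) = 2513 J.
Leg (ii): W = 0.
Leg (iii): W = PΔV = (224)(15.9 − 32.2) = -3651 J.
W_net = 2513 − 3651 = -1138 J.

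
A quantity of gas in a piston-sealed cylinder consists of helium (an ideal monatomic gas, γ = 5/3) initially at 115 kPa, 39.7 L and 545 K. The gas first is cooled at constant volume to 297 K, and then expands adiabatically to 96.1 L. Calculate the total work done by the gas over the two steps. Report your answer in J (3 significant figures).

W_total ≈ 1660 J

Step 1 (isochoric): W = 0 (constant volume).
After step 1: P = 62.67 kPa (V unchanged).
Step 2 (adiabatic): W = (P₁V₁ − P₂V₂)/(γ−1) = (2488 − 1380)/0.667 = 1662 J.
W_total = 0 + 1662 = 1662 J.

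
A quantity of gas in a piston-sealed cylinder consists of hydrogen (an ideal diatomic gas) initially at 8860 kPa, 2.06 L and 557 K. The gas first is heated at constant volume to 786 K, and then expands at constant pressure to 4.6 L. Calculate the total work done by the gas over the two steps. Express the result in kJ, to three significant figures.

W_total ≈ 31.8 kJ

Step 1 (isochoric): W = 0 (constant volume).
After step 1: P = 12503 kPa (V unchanged).
Step 2 (isobaric): W = PΔV = (12503 kPa)(4.6 − 2.06 L) = 31757 J.
W_total = 0 + 31757 = 31757 J.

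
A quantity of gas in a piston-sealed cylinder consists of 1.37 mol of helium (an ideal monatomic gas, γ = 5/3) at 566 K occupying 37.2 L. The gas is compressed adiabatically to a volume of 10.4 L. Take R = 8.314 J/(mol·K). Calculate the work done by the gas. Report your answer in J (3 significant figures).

W ≈ -12900 J

Adiabatic: TV^(γ−1) = const with γ = 5/3.
T₂ = T₁ (V₁/V₂)^(γ−1) = 566 × (37.2/10.4)^0.667 = 566 × 2.339 = 1324 K.
W_by = nCᵥ(T₁ − T₂) = (1.37)(12.47)(566 − 1324) = -12947 J.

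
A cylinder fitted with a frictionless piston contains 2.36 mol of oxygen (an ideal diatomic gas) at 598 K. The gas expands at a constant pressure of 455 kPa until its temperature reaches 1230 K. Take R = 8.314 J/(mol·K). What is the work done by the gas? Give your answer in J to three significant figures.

Isobaric: W = P ΔV = nR ΔT.
W = (2.36)(8.314)(1230 − 598) = 12400 J.

W ≈ 12400 J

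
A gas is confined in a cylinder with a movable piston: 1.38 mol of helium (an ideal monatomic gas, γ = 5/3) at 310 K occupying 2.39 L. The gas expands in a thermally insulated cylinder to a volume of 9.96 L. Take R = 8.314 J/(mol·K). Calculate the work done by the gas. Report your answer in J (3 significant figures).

W ≈ 3270 J

Adiabatic: TV^(γ−1) = const with γ = 5/3.
T₂ = T₁ (V₁/V₂)^(γ−1) = 310 × (2.39/9.96)^0.667 = 310 × 0.3862 = 119.7 K.
W_by = nCᵥ(T₁ − T₂) = (1.38)(12.47)(310 − 119.7) = 3275 J.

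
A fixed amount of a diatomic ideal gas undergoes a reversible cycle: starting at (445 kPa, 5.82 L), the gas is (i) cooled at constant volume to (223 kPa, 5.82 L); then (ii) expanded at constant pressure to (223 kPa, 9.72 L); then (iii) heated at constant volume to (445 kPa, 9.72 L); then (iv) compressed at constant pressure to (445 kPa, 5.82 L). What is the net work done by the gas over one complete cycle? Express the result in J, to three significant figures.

Constant-volume legs do no work.
W(ii) = (223)(9.72 − 5.82) = 869.7 J; W(iv) = (445)(5.82 − 9.72) = -1736 J.
W_net = 869.7 − 1736 = -865.8 J (the counter-clockwise enclosed area).

W_net ≈ -866 J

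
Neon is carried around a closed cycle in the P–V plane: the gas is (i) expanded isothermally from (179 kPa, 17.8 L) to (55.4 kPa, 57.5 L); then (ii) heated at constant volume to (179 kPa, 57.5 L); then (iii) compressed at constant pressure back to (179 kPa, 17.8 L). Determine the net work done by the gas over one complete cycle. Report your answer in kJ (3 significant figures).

W_net ≈ -3.37 kJ

Leg (i): W = PᵢVᵢ ln(V_f/Vᵢ) = (3186) ln(57.5/17.8) = 3736 J.
Leg (ii): W = 0.
Leg (iii): W = PΔV = (179)(17.8 − 57.5) = -7106 J.
W_net = 3736 − 7106 = -3370 J.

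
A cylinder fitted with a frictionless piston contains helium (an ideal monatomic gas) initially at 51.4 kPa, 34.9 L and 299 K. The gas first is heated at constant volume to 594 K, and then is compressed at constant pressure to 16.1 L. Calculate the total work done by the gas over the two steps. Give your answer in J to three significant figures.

W_total ≈ -1920 J

Step 1 (isochoric): W = 0 (constant volume).
After step 1: P = 102.1 kPa (V unchanged).
Step 2 (isobaric): W = PΔV = (102.1 kPa)(16.1 − 34.9 L) = -1920 J.
W_total = 0 − 1920 = -1920 J.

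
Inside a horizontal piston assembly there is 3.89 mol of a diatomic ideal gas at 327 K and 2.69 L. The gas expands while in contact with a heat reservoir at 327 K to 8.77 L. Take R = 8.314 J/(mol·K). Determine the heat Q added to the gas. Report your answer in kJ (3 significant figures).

Isothermal ⇒ ΔU = 0, so Q = W = nRT ln(V₂/V₁).
Q = (3.89)(8.314)(327) ln(8.77/2.69) = 10576 × 1.182 = 12498 J.

Q ≈ 12.5 kJ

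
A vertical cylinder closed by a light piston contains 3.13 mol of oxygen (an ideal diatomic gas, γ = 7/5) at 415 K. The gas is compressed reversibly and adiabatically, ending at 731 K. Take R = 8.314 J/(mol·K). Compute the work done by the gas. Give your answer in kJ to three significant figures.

Adiabatic ⇒ Q = 0, so W_by = −ΔU = nCᵥ(T₁ − T₂).
Cᵥ = 5R/2 = 20.79 J/(mol·K).
W = (3.13)(20.79)(415 − 731) = -20558 J.

W ≈ -20.6 kJ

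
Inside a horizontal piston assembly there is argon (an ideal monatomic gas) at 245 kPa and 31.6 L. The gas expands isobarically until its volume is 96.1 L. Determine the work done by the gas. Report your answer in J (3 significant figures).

W ≈ 15800 J

Isobaric: W = P ΔV.
W = (245 kPa)(96.1 − 31.6 L) = (245)(64.5) = 15802 J.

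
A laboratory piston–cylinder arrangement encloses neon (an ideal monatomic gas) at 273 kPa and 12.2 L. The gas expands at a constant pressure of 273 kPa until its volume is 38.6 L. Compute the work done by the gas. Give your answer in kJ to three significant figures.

W ≈ 7.21 kJ

Isobaric: W = P ΔV.
W = (273 kPa)(38.6 − 12.2 L) = (273)(26.4) = 7207 J.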